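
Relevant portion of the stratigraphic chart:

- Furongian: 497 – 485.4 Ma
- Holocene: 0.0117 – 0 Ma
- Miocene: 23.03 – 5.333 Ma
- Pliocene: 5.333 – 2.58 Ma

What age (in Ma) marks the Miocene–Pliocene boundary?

The Miocene ends and the Pliocene begins at 5.333 Ma.

5.333 Ma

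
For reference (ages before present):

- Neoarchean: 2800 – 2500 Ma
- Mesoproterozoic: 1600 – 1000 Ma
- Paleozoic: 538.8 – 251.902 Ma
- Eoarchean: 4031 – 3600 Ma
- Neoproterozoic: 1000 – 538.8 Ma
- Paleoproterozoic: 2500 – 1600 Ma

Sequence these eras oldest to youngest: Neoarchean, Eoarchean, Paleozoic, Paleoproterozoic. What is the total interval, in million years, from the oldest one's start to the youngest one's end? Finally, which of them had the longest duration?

Start ages (Ma): Eoarchean 4031, Neoarchean 2800, Paleoproterozoic 2500, Paleozoic 538.8.
Ordered oldest to youngest: Eoarchean, Neoarchean, Paleoproterozoic, Paleozoic.
Span = 4031 − 251.902 = 3779.098 Myr.
Durations: Neoarchean 300, Paleoproterozoic 900, Eoarchean 431, Paleozoic 286.898 → longest is Paleoproterozoic (900 Myr).

Eoarchean, Neoarchean, Paleoproterozoic, Paleozoic; total span 3779.098 Myr; longest is Paleoproterozoic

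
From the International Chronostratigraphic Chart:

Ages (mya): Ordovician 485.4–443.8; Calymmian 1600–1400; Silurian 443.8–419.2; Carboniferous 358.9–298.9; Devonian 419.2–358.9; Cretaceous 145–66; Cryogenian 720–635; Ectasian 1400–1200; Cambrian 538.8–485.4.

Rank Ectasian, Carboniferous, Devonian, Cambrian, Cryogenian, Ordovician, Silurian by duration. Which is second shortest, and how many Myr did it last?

Ordovician, 41.6 million years

Start − end for each: Ectasian 1400 − 1200 = 200; Carboniferous 358.9 − 298.9 = 60; Devonian 419.2 − 358.9 = 60.3; Cambrian 538.8 − 485.4 = 53.4; Cryogenian 720 − 635 = 85; Ordovician 485.4 − 443.8 = 41.6; Silurian 443.8 − 419.2 = 24.6.
Ranking these from shortest: Silurian < Ordovician < Cambrian < Carboniferous < Devonian < Cryogenian < Ectasian.
Position 2 in that ranking is Ordovician, which lasted 41.6 Myr.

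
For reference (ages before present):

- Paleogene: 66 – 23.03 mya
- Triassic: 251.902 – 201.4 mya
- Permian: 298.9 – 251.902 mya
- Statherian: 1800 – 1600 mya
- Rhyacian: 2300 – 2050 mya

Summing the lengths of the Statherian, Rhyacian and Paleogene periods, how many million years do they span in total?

492.97 million years

Each duration: Statherian = 200; Rhyacian = 250; Paleogene = 42.97.
Sum: 200 + 250 + 42.97 = 492.97 Myr.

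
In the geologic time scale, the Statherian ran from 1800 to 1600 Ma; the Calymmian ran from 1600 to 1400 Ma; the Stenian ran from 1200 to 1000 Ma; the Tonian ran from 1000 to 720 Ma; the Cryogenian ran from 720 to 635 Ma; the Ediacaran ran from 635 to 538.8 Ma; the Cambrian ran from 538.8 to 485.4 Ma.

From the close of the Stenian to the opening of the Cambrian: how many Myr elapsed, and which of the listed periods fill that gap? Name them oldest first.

The Stenian closes at 1000 Ma and the Cambrian opens at 538.8 Ma, so the interval is 1000 − 538.8 = 461.2 Myr.
A period fits inside if it starts at or after 1000 Ma and ends at or before 538.8 Ma; oldest first that gives Tonian, Cryogenian, Ediacaran.

461.2 million years; Tonian, Cryogenian, Ediacaran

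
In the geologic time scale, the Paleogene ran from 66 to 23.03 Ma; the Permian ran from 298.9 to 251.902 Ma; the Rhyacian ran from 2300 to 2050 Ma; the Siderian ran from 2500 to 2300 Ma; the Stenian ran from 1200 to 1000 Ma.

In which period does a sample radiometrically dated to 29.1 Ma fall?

29.1 Ma lies between 66 and 23.03 Ma, so it falls in the Paleogene.

Paleogene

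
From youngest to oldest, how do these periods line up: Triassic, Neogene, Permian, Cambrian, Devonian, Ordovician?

Neogene, Triassic, Permian, Devonian, Ordovician, Cambrian

Group by era (each group listed oldest first) — Paleozoic: Cambrian, Ordovician, Devonian, Permian; Mesozoic: Triassic; Cenozoic: Neogene. The eras run Paleozoic → Mesozoic → Cenozoic. Concatenating the groups in that era order and then reversing gives youngest to oldest.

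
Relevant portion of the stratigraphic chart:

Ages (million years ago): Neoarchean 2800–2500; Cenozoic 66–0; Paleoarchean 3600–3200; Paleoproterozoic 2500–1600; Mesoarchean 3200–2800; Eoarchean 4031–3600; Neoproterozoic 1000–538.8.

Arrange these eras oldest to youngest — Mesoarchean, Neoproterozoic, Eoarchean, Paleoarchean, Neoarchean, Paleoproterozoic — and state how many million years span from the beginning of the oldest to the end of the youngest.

Start ages (Ma): Eoarchean 4031, Paleoarchean 3600, Mesoarchean 3200, Neoarchean 2800, Paleoproterozoic 2500, Neoproterozoic 1000.
Ordered oldest to youngest: Eoarchean, Paleoarchean, Mesoarchean, Neoarchean, Paleoproterozoic, Neoproterozoic.
Span = 4031 − 538.8 = 3492.2 Myr.

Eoarchean, Paleoarchean, Mesoarchean, Neoarchean, Paleoproterozoic, Neoproterozoic; total span 3492.2 Myr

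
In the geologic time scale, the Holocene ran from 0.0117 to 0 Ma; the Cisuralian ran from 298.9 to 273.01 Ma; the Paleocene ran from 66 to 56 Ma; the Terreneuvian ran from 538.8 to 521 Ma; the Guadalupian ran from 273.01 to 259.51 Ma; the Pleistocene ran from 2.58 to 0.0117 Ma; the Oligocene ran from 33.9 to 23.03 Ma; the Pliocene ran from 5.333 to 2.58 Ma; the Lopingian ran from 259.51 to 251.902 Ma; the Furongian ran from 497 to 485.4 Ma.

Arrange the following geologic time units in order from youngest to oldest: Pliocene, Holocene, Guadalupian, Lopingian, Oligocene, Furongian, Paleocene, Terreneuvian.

Sorting by start age (ascending Ma, since larger Ma = older): Holocene start 0.0117, Pliocene start 5.333, Oligocene start 33.9, Paleocene start 66, Lopingian start 259.51, Guadalupian start 273.01, Furongian start 497, Terreneuvian start 538.8.

Holocene, Pliocene, Oligocene, Paleocene, Lopingian, Guadalupian, Furongian, Terreneuvian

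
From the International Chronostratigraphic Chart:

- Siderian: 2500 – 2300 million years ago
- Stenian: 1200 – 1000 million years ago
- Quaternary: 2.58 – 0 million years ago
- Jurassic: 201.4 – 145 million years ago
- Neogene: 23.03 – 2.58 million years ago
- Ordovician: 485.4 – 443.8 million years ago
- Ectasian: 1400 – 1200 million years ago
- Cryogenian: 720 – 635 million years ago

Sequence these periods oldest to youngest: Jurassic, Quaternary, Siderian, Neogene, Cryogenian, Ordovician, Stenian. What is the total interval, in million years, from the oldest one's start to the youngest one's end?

Start ages (Ma): Siderian 2500, Stenian 1200, Cryogenian 720, Ordovician 485.4, Jurassic 201.4, Neogene 23.03, Quaternary 2.58.
Ordered oldest to youngest: Siderian, Stenian, Cryogenian, Ordovician, Jurassic, Neogene, Quaternary.
Span = 2500 − 0 = 2500 Myr.

Siderian, Stenian, Cryogenian, Ordovician, Jurassic, Neogene, Quaternary; total span 2500 Myr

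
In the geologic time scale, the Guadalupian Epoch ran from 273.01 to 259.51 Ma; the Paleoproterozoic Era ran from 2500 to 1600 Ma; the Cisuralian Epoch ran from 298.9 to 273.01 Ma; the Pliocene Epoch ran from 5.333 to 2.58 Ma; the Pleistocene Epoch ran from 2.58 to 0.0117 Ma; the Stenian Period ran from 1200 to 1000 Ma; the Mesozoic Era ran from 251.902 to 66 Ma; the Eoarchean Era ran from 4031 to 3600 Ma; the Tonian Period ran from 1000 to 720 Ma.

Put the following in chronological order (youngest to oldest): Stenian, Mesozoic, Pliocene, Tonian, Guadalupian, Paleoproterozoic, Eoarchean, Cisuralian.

Read off each span (Ma): Stenian 1200–1000; Mesozoic 251.902–66; Pliocene 5.333–2.58; Tonian 1000–720; Guadalupian 273.01–259.51; Paleoproterozoic 2500–1600; Eoarchean 4031–3600; Cisuralian 298.9–273.01.
Larger Ma is older, so oldest→youngest is Eoarchean, Paleoproterozoic, Stenian, Tonian, Cisuralian, Guadalupian, Mesozoic, Pliocene; reverse it for youngest→oldest.

Pliocene → Mesozoic → Guadalupian → Cisuralian → Tonian → Stenian → Paleoproterozoic → Eoarchean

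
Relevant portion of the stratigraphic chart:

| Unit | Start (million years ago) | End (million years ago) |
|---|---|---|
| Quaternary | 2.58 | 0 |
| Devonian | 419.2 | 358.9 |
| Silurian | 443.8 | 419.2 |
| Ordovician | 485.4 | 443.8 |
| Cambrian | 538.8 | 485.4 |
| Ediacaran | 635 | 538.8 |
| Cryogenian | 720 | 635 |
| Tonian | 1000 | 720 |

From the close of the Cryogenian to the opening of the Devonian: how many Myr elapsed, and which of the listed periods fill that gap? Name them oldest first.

End of Cryogenian = 635 Ma; start of Devonian = 419.2 Ma.
Gap = 635 − 419.2 = 215.8 Myr.
Periods wholly inside 635–419.2 Ma: Ediacaran (635–538.8), Cambrian (538.8–485.4), Ordovician (485.4–443.8), Silurian (443.8–419.2).

215.8 million years; Ediacaran, Cambrian, Ordovician, Silurian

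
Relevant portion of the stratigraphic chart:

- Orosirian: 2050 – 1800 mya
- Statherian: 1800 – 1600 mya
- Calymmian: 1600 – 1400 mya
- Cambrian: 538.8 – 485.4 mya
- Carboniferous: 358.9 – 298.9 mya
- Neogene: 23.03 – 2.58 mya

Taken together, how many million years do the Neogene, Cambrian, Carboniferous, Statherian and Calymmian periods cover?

Each duration: Neogene = 20.45; Cambrian = 53.4; Carboniferous = 60; Statherian = 200; Calymmian = 200.
Sum: 20.45 + 53.4 + 60 + 200 + 200 = 533.85 Myr.

533.85 million years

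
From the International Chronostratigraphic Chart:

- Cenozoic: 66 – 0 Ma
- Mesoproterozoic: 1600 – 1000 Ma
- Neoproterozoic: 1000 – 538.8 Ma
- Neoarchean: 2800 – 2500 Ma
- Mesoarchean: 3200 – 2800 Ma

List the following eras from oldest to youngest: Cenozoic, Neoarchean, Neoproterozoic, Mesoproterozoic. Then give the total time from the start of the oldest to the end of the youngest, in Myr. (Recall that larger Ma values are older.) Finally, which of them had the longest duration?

Start ages (Ma): Neoarchean 2800, Mesoproterozoic 1600, Neoproterozoic 1000, Cenozoic 66.
Ordered oldest to youngest: Neoarchean, Mesoproterozoic, Neoproterozoic, Cenozoic.
Span = 2800 − 0 = 2800 Myr.
Durations: Cenozoic 66, Mesoproterozoic 600, Neoarchean 300, Neoproterozoic 461.2 → longest is Mesoproterozoic (600 Myr).

Neoarchean, Mesoproterozoic, Neoproterozoic, Cenozoic; total span 2800 Myr; longest is Mesoproterozoic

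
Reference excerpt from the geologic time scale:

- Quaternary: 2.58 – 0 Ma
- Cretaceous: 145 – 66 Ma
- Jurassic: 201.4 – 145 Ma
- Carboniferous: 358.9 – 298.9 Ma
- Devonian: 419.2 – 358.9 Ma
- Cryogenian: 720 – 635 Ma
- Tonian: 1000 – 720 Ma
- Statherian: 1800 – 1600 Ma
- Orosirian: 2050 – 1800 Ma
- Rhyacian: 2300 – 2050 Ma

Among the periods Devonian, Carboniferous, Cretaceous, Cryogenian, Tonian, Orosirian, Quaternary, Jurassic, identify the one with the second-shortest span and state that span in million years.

Jurassic, 56.4 million years

Start − end for each: Devonian 419.2 − 358.9 = 60.3; Carboniferous 358.9 − 298.9 = 60; Cretaceous 145 − 66 = 79; Cryogenian 720 − 635 = 85; Tonian 1000 − 720 = 280; Orosirian 2050 − 1800 = 250; Quaternary 2.58 − 0 = 2.58; Jurassic 201.4 − 145 = 56.4.
Ranking these from shortest: Quaternary < Jurassic < Carboniferous < Devonian < Cretaceous < Cryogenian < Orosirian < Tonian.
Position 2 in that ranking is Jurassic, which lasted 56.4 Myr.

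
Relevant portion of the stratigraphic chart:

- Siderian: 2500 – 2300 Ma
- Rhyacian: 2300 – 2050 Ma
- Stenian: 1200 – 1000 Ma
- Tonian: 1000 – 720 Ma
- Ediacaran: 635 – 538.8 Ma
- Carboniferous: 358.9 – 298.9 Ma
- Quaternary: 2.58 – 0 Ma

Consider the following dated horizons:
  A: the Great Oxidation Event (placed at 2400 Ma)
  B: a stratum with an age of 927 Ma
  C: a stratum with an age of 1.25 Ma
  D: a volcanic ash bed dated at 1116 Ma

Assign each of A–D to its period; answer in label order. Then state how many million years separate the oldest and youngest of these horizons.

A — Siderian; B — Tonian; C — Quaternary; D — Stenian; span 2398.75 million years

A: 2400 Ma lies in 2500–2300 Ma, so Siderian.
B: 927 Ma lies in 1000–720 Ma, so Tonian.
C: 1.25 Ma lies in 2.58–0 Ma, so Quaternary.
D: 1116 Ma lies in 1200–1000 Ma, so Stenian.
Oldest = 2400 Ma, youngest = 1.25 Ma → span 2398.75 Myr.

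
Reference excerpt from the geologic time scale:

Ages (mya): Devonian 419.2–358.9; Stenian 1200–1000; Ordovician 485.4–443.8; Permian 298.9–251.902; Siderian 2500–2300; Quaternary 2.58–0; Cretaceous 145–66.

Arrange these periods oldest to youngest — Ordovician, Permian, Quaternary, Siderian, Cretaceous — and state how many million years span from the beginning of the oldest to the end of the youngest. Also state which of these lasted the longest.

Siderian → Ordovician → Permian → Cretaceous → Quaternary; total span 2500 Myr; longest is Siderian

From the excerpt: Ordovician 485.4–443.8; Permian 298.9–251.902; Quaternary 2.58–0; Siderian 2500–2300; Cretaceous 145–66 (Ma).
Larger Ma is earlier, so the oldest is Siderian and the youngest is Quaternary; oldest to youngest: Siderian, Ordovician, Permian, Cretaceous, Quaternary.
Oldest start 2500 minus youngest end 0 gives 2500 Myr overall.
Individual lengths (start − end): Quaternary 2.58; Siderian 200; Cretaceous 79; Ordovician 41.6; Permian 46.998. The largest is Siderian at 200 Myr.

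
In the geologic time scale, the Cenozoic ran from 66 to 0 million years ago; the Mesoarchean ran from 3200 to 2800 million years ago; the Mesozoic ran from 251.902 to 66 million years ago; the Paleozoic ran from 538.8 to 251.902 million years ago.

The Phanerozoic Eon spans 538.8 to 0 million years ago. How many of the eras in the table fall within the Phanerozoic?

3

Eras inside 538.8–0 Ma: Paleozoic, Mesozoic, Cenozoic — 3 in total.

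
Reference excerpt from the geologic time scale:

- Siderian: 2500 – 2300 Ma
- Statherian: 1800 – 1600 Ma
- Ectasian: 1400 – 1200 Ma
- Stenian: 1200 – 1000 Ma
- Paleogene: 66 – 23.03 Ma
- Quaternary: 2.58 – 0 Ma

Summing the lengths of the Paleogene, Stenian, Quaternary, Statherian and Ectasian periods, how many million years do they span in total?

Each duration: Paleogene = 42.97; Stenian = 200; Quaternary = 2.58; Statherian = 200; Ectasian = 200.
Sum: 42.97 + 200 + 2.58 + 200 + 200 = 645.55 Myr.

645.55 million years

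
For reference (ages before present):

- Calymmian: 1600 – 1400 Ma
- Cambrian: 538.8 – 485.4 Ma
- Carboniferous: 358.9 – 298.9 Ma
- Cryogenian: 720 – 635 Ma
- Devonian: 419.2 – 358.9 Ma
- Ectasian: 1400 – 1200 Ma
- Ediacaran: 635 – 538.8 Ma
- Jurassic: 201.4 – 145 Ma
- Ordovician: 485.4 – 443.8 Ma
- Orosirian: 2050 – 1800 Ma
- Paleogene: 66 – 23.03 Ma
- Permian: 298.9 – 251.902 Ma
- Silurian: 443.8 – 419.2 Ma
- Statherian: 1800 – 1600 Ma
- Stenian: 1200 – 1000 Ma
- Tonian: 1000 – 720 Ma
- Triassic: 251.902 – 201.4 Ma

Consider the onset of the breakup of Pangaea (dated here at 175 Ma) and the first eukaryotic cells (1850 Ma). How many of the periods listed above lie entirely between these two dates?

14

The older date is 1850 Ma and the younger is 175 Ma.
Periods with start < 1850 and end > 175 Ma: Statherian (1800–1600), Calymmian (1600–1400), Ectasian (1400–1200), Stenian (1200–1000), Tonian (1000–720), Cryogenian (720–635), Ediacaran (635–538.8), Cambrian (538.8–485.4), Ordovician (485.4–443.8), Silurian (443.8–419.2), Devonian (419.2–358.9), Carboniferous (358.9–298.9), Permian (298.9–251.902), Triassic (251.902–201.4).
That is 14 complete periods.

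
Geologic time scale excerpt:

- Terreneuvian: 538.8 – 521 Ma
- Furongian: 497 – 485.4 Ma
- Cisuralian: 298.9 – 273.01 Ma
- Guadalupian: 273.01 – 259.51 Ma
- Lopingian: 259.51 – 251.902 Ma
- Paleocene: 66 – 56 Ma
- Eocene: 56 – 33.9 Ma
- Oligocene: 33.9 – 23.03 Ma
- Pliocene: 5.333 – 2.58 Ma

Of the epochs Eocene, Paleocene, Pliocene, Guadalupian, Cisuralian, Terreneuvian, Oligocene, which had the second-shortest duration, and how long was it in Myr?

Paleocene, 10 million years

Start − end for each: Eocene 56 − 33.9 = 22.1; Paleocene 66 − 56 = 10; Pliocene 5.333 − 2.58 = 2.753; Guadalupian 273.01 − 259.51 = 13.5; Cisuralian 298.9 − 273.01 = 25.89; Terreneuvian 538.8 − 521 = 17.8; Oligocene 33.9 − 23.03 = 10.87.
Ranking these from shortest: Pliocene < Paleocene < Oligocene < Guadalupian < Terreneuvian < Eocene < Cisuralian.
Position 2 in that ranking is Paleocene, which lasted 10 Myr.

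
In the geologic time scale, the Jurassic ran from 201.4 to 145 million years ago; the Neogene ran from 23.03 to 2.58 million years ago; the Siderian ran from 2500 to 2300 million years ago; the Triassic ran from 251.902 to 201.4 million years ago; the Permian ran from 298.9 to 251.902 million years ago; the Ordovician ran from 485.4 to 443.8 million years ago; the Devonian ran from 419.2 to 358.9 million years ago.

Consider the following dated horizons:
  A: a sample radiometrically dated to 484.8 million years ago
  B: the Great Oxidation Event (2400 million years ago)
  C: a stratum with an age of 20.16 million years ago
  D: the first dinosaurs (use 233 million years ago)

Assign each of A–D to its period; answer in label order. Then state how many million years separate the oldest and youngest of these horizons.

A: 484.8 Ma lies in 485.4–443.8 Ma, so Ordovician.
B: 2400 Ma lies in 2500–2300 Ma, so Siderian.
C: 20.16 Ma lies in 23.03–2.58 Ma, so Neogene.
D: 233 Ma lies in 251.902–201.4 Ma, so Triassic.
Oldest = 2400 Ma, youngest = 20.16 Ma → span 2379.84 Myr.

A — Ordovician; B — Siderian; C — Neogene; D — Triassic; span 2379.84 million years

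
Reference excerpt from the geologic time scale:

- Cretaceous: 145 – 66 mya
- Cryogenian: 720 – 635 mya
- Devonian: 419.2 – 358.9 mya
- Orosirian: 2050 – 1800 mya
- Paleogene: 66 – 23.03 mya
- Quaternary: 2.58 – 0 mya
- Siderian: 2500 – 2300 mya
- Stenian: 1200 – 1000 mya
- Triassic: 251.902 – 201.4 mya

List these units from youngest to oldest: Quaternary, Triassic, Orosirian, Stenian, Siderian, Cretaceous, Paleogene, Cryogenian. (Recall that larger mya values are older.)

Quaternary, Paleogene, Cretaceous, Triassic, Cryogenian, Stenian, Orosirian, Siderian

The oldest of these is Siderian (starts 2500 Ma) and the youngest is Quaternary (ends 0 Ma).
In between, by decreasing start age: Orosirian (2050), Stenian (1200), Cryogenian (720), Triassic (251.902), Cretaceous (145), Paleogene (66).
Listing youngest first means reversing that sequence.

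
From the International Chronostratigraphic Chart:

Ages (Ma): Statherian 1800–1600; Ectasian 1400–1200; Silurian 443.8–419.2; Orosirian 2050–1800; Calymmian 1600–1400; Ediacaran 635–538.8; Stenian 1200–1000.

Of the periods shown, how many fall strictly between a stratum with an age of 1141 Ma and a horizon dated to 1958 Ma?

3

The older date is 1958 Ma and the younger is 1141 Ma.
Periods with start < 1958 and end > 1141 Ma: Statherian (1800–1600), Calymmian (1600–1400), Ectasian (1400–1200).
That is 3 complete periods.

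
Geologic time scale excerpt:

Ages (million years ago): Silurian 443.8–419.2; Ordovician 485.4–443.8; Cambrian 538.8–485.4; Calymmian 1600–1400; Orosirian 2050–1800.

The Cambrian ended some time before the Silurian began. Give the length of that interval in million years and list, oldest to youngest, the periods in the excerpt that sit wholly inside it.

End of Cambrian = 485.4 Ma; start of Silurian = 443.8 Ma.
Gap = 485.4 − 443.8 = 41.6 Myr.
Periods wholly inside 485.4–443.8 Ma: Ordovician (485.4–443.8).

41.6 million years; Ordovician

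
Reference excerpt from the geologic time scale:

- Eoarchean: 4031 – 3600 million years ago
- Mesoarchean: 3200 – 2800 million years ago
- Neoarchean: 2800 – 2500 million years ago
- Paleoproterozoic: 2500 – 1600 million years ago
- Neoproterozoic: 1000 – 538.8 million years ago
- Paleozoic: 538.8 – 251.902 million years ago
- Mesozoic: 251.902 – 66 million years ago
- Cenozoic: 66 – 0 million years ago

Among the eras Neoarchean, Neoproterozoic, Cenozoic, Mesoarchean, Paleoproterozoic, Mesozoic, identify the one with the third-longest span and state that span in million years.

Mesoarchean, 400 million years

Durations: Neoarchean 300; Neoproterozoic 461.2; Cenozoic 66; Mesoarchean 400; Paleoproterozoic 900; Mesozoic 185.902 Myr.
Sorted longest-first: Paleoproterozoic (900), Neoproterozoic (461.2), Mesoarchean (400), Neoarchean (300), Mesozoic (185.902), Cenozoic (66).
The third longest is Mesoarchean at 400 Myr.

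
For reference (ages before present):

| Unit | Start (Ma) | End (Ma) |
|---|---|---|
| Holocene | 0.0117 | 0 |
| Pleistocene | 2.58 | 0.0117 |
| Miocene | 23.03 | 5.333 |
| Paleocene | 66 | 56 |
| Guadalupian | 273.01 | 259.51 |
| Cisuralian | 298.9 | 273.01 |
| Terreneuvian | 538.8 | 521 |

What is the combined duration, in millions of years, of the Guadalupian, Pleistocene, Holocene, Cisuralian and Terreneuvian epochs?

Each duration: Guadalupian = 13.5; Pleistocene = 2.5683; Holocene = 0.0117; Cisuralian = 25.89; Terreneuvian = 17.8.
Sum: 13.5 + 2.5683 + 0.0117 + 25.89 + 17.8 = 59.77 Myr.

59.77 million years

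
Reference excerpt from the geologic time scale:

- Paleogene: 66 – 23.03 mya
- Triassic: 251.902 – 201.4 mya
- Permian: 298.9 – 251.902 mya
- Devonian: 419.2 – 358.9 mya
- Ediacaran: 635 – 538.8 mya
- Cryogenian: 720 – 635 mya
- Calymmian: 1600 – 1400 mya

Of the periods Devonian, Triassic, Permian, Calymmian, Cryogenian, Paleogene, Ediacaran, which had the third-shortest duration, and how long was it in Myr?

Start − end for each: Devonian 419.2 − 358.9 = 60.3; Triassic 251.902 − 201.4 = 50.502; Permian 298.9 − 251.902 = 46.998; Calymmian 1600 − 1400 = 200; Cryogenian 720 − 635 = 85; Paleogene 66 − 23.03 = 42.97; Ediacaran 635 − 538.8 = 96.2.
Ranking these from shortest: Paleogene < Permian < Triassic < Devonian < Cryogenian < Ediacaran < Calymmian.
Position 3 in that ranking is Triassic, which lasted 50.502 Myr.

Triassic, 50.502 million years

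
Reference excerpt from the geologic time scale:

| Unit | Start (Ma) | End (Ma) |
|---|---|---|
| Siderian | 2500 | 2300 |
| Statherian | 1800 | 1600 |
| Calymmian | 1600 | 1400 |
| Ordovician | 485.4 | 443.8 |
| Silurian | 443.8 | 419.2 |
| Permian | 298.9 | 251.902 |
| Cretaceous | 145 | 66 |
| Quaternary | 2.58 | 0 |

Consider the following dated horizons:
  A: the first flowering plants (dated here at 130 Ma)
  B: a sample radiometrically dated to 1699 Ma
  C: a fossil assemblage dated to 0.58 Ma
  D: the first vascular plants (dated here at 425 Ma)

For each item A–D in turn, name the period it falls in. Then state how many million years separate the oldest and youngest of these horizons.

A — Cretaceous; B — Statherian; C — Quaternary; D — Silurian; span 1698.42 million years

Match each age against the start–end ranges in the excerpt: A = 130 Ma → Cretaceous (145–66); B = 1699 Ma → Statherian (1800–1600); C = 0.58 Ma → Quaternary (2.58–0); D = 425 Ma → Silurian (443.8–419.2).
The largest age is 1699 Ma and the smallest is 0.58 Ma; their difference is 1698.42 Myr.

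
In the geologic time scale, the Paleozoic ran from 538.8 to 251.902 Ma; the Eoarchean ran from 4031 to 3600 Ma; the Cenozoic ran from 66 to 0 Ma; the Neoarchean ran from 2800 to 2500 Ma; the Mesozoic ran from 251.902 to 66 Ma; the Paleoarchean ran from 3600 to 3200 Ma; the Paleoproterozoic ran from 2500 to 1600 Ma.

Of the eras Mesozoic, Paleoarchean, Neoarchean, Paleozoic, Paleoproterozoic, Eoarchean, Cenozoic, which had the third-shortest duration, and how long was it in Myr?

Durations: Mesozoic 185.902; Paleoarchean 400; Neoarchean 300; Paleozoic 286.898; Paleoproterozoic 900; Eoarchean 431; Cenozoic 66 Myr.
Sorted shortest-first: Cenozoic (66), Mesozoic (185.902), Paleozoic (286.898), Neoarchean (300), Paleoarchean (400), Eoarchean (431), Paleoproterozoic (900).
The third shortest is Paleozoic at 286.898 Myr.

Paleozoic, 286.898 million years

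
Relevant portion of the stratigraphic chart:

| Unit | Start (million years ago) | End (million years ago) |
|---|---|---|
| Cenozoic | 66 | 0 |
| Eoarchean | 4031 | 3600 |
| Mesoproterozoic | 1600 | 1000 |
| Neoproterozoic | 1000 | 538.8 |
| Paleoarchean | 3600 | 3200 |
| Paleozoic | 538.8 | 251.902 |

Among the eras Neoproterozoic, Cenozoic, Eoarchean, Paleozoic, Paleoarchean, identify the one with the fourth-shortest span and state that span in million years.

Eoarchean, 431 million years

Start − end for each: Neoproterozoic 1000 − 538.8 = 461.2; Cenozoic 66 − 0 = 66; Eoarchean 4031 − 3600 = 431; Paleozoic 538.8 − 251.902 = 286.898; Paleoarchean 3600 − 3200 = 400.
Ranking these from shortest: Cenozoic < Paleozoic < Paleoarchean < Eoarchean < Neoproterozoic.
Position 4 in that ranking is Eoarchean, which lasted 431 Myr.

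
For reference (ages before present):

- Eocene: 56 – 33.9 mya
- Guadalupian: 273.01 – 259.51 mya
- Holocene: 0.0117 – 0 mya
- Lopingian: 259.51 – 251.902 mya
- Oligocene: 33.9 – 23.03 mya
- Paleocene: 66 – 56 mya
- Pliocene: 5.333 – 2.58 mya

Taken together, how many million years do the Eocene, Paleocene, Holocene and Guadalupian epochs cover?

Duration is start − end for each: (56 − 33.9) + (66 − 56) + (0.0117 − 0) + (273.01 − 259.51).
That is 22.1 + 10 + 0.0117 + 13.5, which totals 45.6117 million years.

45.6117 million years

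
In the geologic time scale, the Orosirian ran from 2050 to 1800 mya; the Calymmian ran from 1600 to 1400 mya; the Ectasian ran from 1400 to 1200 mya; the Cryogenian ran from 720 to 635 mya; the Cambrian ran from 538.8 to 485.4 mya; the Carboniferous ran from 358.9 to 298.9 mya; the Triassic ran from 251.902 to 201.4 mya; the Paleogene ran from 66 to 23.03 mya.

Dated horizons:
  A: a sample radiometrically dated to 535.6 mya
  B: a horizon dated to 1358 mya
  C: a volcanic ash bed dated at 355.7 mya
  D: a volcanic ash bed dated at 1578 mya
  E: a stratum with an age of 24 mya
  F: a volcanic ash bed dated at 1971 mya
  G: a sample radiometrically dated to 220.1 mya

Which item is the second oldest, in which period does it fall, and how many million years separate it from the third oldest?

Larger Ma means older, so oldest first: F 1971 > D 1578 > B 1358 > A 535.6 > C 355.7 > G 220.1 > E 24.
Counting 2 along gives D (1578 Ma); the excerpt puts that inside the Calymmian, 1600–1400 Ma.
Next in line is B (1358 Ma), and 1578 − 1358 = 220 Myr.

D, in the Calymmian; 220 million years to B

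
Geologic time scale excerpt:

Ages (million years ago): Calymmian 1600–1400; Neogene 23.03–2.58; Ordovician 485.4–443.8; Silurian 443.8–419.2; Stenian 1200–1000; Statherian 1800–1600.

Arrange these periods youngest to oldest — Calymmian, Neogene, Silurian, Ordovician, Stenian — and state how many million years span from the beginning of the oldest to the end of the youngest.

From the excerpt: Calymmian 1600–1400; Neogene 23.03–2.58; Silurian 443.8–419.2; Ordovician 485.4–443.8; Stenian 1200–1000 (Ma).
Larger Ma is earlier, so the oldest is Calymmian and the youngest is Neogene; youngest to oldest: Neogene, Silurian, Ordovician, Stenian, Calymmian.
Oldest start 1600 minus youngest end 2.58 gives 1597.42 Myr overall.

Neogene → Silurian → Ordovician → Stenian → Calymmian; total span 1597.42 Myr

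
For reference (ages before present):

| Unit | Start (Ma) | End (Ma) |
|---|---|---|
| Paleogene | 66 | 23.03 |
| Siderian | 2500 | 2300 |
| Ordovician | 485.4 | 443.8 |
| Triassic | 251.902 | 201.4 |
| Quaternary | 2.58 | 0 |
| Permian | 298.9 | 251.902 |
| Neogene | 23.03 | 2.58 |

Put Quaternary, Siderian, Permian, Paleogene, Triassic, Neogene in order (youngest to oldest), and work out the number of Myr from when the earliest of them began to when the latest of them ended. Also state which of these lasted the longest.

From the excerpt: Quaternary 2.58–0; Siderian 2500–2300; Permian 298.9–251.902; Paleogene 66–23.03; Triassic 251.902–201.4; Neogene 23.03–2.58 (Ma).
Larger Ma is earlier, so the oldest is Siderian and the youngest is Quaternary; youngest to oldest: Quaternary, Neogene, Paleogene, Triassic, Permian, Siderian.
Oldest start 2500 minus youngest end 0 gives 2500 Myr overall.
Individual lengths (start − end): Paleogene 42.97; Neogene 20.45; Permian 46.998; Triassic 50.502; Quaternary 2.58; Siderian 200. The largest is Siderian at 200 Myr.

Quaternary → Neogene → Paleogene → Triassic → Permian → Siderian; total span 2500 Myr; longest is Siderian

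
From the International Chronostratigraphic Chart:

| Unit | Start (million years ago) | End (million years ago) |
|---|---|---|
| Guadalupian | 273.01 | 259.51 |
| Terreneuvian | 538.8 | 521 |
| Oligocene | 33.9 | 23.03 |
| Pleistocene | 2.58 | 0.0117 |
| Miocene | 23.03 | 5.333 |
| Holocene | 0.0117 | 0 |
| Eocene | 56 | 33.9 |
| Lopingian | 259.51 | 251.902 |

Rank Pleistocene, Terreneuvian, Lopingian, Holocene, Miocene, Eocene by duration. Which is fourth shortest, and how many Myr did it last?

Durations: Pleistocene 2.5683; Terreneuvian 17.8; Lopingian 7.608; Holocene 0.0117; Miocene 17.697; Eocene 22.1 Myr.
Sorted shortest-first: Holocene (0.0117), Pleistocene (2.5683), Lopingian (7.608), Miocene (17.697), Terreneuvian (17.8), Eocene (22.1).
The fourth shortest is Miocene at 17.697 Myr.

Miocene, 17.697 million years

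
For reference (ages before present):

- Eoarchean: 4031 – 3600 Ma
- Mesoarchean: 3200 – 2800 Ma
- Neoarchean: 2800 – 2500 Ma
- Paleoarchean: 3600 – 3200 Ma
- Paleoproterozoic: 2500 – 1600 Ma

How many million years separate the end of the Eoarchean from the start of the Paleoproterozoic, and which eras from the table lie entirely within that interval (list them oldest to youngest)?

End of Eoarchean = 3600 Ma; start of Paleoproterozoic = 2500 Ma.
Gap = 3600 − 2500 = 1100 Myr.
Eras wholly inside 3600–2500 Ma: Paleoarchean (3600–3200), Mesoarchean (3200–2800), Neoarchean (2800–2500).

1100 million years; Paleoarchean, Mesoarchean, Neoarchean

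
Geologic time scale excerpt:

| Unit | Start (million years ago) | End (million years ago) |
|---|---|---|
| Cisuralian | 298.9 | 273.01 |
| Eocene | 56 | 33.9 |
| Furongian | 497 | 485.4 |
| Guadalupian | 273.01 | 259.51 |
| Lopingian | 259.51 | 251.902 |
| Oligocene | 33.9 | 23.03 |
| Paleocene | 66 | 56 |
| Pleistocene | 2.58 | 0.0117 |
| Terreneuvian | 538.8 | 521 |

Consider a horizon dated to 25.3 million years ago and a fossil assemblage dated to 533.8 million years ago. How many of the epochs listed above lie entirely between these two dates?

6

533.8 Ma sits inside the Terreneuvian (538.8–521) and 25.3 Ma inside the Oligocene (33.9–23.03); neither of those is wholly between the two dates.
The listed epochs lying completely between them are Furongian, Cisuralian, Guadalupian, Lopingian, Paleocene, Eocene — 6 in all.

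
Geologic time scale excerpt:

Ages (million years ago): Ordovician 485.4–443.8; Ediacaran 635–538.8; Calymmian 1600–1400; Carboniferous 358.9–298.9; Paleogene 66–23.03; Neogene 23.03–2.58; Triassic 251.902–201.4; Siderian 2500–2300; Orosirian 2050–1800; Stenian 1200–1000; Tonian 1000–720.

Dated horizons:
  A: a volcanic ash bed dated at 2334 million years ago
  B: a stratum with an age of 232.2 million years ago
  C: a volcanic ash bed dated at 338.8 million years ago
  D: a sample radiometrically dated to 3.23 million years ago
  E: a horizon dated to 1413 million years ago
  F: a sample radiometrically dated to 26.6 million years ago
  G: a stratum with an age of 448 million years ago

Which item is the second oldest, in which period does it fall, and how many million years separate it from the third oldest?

Sorted oldest-first by Ma: A (2334), E (1413), G (448), C (338.8), B (232.2), F (26.6), D (3.23).
The second oldest is E at 1413 Ma, which lies in 1600–1400 Ma: the Calymmian.
The third oldest is G at 448 Ma; separation = |1413 − 448| = 965 Myr.

E, in the Calymmian; 965 million years to G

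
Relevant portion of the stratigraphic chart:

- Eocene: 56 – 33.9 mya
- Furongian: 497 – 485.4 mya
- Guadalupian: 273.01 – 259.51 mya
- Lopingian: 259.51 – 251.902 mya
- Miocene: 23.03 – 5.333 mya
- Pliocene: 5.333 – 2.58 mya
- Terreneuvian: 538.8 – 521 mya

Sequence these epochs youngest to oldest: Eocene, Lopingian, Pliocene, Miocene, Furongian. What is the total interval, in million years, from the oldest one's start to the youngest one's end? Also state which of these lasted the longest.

Start ages (Ma): Furongian 497, Lopingian 259.51, Eocene 56, Miocene 23.03, Pliocene 5.333.
Ordered youngest to oldest: Pliocene, Miocene, Eocene, Lopingian, Furongian.
Span = 497 − 2.58 = 494.42 Myr.
Durations: Pliocene 2.753, Furongian 11.6, Eocene 22.1, Lopingian 7.608, Miocene 17.697 → longest is Eocene (22.1 Myr).

Pliocene → Miocene → Eocene → Lopingian → Furongian; total span 494.42 Myr; longest is Eocene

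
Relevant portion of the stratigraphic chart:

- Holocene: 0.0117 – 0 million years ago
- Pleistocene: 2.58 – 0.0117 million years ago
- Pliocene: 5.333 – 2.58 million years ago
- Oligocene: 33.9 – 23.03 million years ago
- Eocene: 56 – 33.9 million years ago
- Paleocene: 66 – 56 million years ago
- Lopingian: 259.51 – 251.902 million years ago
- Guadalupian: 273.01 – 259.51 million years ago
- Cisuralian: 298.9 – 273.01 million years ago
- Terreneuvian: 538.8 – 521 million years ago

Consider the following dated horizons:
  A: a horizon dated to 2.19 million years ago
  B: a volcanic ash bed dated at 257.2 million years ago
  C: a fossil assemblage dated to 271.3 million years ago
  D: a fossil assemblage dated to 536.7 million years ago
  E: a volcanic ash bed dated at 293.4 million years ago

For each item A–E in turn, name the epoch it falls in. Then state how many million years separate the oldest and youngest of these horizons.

Match each age against the start–end ranges in the excerpt: A = 2.19 Ma → Pleistocene (2.58–0.0117); B = 257.2 Ma → Lopingian (259.51–251.902); C = 271.3 Ma → Guadalupian (273.01–259.51); D = 536.7 Ma → Terreneuvian (538.8–521); E = 293.4 Ma → Cisuralian (298.9–273.01).
The largest age is 536.7 Ma and the smallest is 2.19 Ma; their difference is 534.51 Myr.

A — Pleistocene; B — Lopingian; C — Guadalupian; D — Terreneuvian; E — Cisuralian; span 534.51 million years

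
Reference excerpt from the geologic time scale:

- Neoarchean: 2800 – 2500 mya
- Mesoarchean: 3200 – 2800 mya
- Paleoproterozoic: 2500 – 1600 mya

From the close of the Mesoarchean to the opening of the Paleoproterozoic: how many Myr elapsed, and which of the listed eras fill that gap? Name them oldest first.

300 million years; Neoarchean

End of Mesoarchean = 2800 Ma; start of Paleoproterozoic = 2500 Ma.
Gap = 2800 − 2500 = 300 Myr.
Eras wholly inside 2800–2500 Ma: Neoarchean (2800–2500).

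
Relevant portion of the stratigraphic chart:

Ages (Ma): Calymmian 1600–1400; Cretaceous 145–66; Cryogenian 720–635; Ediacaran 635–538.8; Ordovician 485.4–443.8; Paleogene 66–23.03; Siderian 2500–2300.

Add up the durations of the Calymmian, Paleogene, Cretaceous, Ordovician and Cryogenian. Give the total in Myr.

448.57 million years

Duration is start − end for each: (1600 − 1400) + (66 − 23.03) + (145 − 66) + (485.4 − 443.8) + (720 − 635).
That is 200 + 42.97 + 79 + 41.6 + 85, which totals 448.57 million years.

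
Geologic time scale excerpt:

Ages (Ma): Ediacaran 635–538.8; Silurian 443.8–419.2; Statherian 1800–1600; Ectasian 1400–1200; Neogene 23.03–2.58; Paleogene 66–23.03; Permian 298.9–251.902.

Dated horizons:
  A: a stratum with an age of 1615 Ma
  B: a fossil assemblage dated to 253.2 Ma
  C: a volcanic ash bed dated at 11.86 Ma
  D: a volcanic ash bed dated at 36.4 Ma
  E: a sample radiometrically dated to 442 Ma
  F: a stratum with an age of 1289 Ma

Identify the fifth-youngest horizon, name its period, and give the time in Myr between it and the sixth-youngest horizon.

Smaller Ma means younger, so youngest first: C 11.86 < D 36.4 < B 253.2 < E 442 < F 1289 < A 1615.
Counting 5 along gives F (1289 Ma); the excerpt puts that inside the Ectasian, 1400–1200 Ma.
Next in line is A (1615 Ma), and 1615 − 1289 = 326 Myr.

F, in the Ectasian; 326 million years to A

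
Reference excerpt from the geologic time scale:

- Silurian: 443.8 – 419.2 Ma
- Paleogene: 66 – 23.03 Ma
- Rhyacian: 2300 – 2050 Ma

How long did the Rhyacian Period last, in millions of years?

250 million years

2300 − 2050 = 250 million years.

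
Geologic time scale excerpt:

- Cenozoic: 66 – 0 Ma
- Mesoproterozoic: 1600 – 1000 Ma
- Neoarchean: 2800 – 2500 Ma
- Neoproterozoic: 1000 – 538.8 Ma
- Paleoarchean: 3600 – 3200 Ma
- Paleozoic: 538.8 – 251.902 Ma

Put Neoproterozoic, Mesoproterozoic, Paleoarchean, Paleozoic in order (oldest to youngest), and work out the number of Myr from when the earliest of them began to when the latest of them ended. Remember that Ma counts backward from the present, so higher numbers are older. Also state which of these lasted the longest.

Start ages (Ma): Paleoarchean 3600, Mesoproterozoic 1600, Neoproterozoic 1000, Paleozoic 538.8.
Ordered oldest to youngest: Paleoarchean, Mesoproterozoic, Neoproterozoic, Paleozoic.
Span = 3600 − 251.902 = 3348.098 Myr.
Durations: Paleozoic 286.898, Neoproterozoic 461.2, Mesoproterozoic 600, Paleoarchean 400 → longest is Mesoproterozoic (600 Myr).

Paleoarchean, Mesoproterozoic, Neoproterozoic, Paleozoic; total span 3348.098 Myr; longest is Mesoproterozoic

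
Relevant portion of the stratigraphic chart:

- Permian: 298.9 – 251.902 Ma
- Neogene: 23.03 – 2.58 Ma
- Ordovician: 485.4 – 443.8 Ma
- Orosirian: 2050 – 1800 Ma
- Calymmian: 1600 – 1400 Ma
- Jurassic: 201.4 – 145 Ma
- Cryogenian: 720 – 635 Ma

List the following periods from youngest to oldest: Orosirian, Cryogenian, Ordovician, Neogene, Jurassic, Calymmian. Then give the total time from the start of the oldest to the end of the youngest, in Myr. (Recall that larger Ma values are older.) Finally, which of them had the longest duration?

Start ages (Ma): Orosirian 2050, Calymmian 1600, Cryogenian 720, Ordovician 485.4, Jurassic 201.4, Neogene 23.03.
Ordered youngest to oldest: Neogene, Jurassic, Ordovician, Cryogenian, Calymmian, Orosirian.
Span = 2050 − 2.58 = 2047.42 Myr.
Durations: Ordovician 41.6, Jurassic 56.4, Orosirian 250, Calymmian 200, Neogene 20.45, Cryogenian 85 → longest is Orosirian (250 Myr).

Neogene → Jurassic → Ordovician → Cryogenian → Calymmian → Orosirian; total span 2047.42 Myr; longest is Orosirian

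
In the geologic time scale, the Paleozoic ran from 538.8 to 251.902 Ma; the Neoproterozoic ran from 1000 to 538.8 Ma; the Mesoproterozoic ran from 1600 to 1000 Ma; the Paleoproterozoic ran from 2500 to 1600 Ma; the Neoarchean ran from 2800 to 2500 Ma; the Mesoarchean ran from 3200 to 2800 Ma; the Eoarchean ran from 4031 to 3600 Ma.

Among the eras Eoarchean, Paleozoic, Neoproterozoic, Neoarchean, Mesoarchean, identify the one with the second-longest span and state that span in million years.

Start − end for each: Eoarchean 4031 − 3600 = 431; Paleozoic 538.8 − 251.902 = 286.898; Neoproterozoic 1000 − 538.8 = 461.2; Neoarchean 2800 − 2500 = 300; Mesoarchean 3200 − 2800 = 400.
Ranking these from longest: Neoproterozoic > Eoarchean > Mesoarchean > Neoarchean > Paleozoic.
Position 2 in that ranking is Eoarchean, which lasted 431 Myr.

Eoarchean, 431 million years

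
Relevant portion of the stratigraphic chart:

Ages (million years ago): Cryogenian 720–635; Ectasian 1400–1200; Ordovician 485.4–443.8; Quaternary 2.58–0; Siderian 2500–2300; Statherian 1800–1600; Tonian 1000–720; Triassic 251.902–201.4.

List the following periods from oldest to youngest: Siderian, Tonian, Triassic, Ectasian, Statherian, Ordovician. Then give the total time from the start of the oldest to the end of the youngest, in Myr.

Start ages (Ma): Siderian 2500, Statherian 1800, Ectasian 1400, Tonian 1000, Ordovician 485.4, Triassic 251.902.
Ordered oldest to youngest: Siderian, Statherian, Ectasian, Tonian, Ordovician, Triassic.
Span = 2500 − 201.4 = 2298.6 Myr.

Siderian → Statherian → Ectasian → Tonian → Ordovician → Triassic; total span 2298.6 Myr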